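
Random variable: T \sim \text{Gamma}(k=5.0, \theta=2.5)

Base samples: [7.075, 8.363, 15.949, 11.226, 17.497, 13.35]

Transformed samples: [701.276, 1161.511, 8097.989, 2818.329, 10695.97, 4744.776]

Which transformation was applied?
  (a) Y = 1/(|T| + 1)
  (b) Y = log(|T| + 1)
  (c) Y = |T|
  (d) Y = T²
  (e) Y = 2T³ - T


Checking option (e) Y = 2T³ - T:
  T = 7.075 -> Y = 701.276 ✓
  T = 8.363 -> Y = 1161.511 ✓
  T = 15.949 -> Y = 8097.989 ✓
All samples match this transformation.

(e) 2T³ - T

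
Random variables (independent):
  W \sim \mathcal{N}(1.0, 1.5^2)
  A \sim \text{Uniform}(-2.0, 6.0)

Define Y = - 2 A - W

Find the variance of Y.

For independent RVs: Var(aX + bY) = a²Var(X) + b²Var(Y)
Var(W) = 2.25
Var(A) = 5.3333333
Var(Y) = (-1)²*2.25 + (-2)²*5.3333333
= 1*2.25 + 4*5.3333333 = 23.583333

23.583333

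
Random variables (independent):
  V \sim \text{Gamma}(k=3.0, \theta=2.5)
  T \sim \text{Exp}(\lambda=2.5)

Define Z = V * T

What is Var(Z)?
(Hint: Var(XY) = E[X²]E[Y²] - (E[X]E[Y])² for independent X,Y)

Var(XY) = E[X²]E[Y²] - (E[X]E[Y])²
E[V] = 7.5, Var(V) = 18.75
E[T] = 0.4, Var(T) = 0.16
E[V²] = 18.75 + 7.5² = 75
E[T²] = 0.16 + 0.4² = 0.32
Var(Z) = 75*0.32 - (7.5*0.4)²
= 24 - 9 = 15

15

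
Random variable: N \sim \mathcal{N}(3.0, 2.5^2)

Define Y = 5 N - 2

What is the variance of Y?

For Y = aN + b: Var(Y) = a² * Var(N)
Var(N) = 2.5^2 = 6.25
Var(Y) = 5² * 6.25 = 25 * 6.25 = 156.25

156.25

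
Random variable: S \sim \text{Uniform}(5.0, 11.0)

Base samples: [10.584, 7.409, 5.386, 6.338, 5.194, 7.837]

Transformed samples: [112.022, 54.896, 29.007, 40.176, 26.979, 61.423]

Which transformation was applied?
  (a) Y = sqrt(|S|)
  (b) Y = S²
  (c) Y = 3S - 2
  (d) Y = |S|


Checking option (b) Y = S²:
  S = 10.584 -> Y = 112.022 ✓
  S = 7.409 -> Y = 54.896 ✓
  S = 5.386 -> Y = 29.007 ✓
All samples match this transformation.

(b) S²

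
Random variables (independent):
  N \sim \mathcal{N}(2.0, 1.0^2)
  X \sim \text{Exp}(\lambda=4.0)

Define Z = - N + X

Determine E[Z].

E[Z] = -1*E[N] + 1*E[X]
E[N] = 2
E[X] = 0.25
E[Z] = -1*2 + 1*0.25 = -1.75

-1.75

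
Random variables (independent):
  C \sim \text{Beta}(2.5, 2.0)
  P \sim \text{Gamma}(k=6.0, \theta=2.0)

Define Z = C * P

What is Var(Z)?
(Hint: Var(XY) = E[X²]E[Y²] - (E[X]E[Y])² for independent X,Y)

Var(XY) = E[X²]E[Y²] - (E[X]E[Y])²
E[C] = 0.55555556, Var(C) = 0.044893378
E[P] = 12, Var(P) = 24
E[C²] = 0.044893378 + 0.55555556² = 0.35353535
E[P²] = 24 + 12² = 168
Var(Z) = 0.35353535*168 - (0.55555556*12)²
= 59.393939 - 44.444444 = 14.949495

14.949495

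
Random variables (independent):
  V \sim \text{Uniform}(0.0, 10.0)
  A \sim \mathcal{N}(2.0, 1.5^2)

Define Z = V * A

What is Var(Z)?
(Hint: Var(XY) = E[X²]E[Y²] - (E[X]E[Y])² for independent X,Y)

Var(XY) = E[X²]E[Y²] - (E[X]E[Y])²
E[V] = 5, Var(V) = 8.3333333
E[A] = 2, Var(A) = 2.25
E[V²] = 8.3333333 + 5² = 33.333333
E[A²] = 2.25 + 2² = 6.25
Var(Z) = 33.333333*6.25 - (5*2)²
= 208.33333 - 100 = 108.33333

108.33333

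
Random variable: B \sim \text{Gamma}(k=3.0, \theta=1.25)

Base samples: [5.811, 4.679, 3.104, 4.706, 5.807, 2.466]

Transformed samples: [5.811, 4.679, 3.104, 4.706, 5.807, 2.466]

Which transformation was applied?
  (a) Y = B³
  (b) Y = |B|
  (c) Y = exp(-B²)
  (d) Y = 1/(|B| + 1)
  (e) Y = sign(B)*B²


Checking option (b) Y = |B|:
  B = 5.811 -> Y = 5.811 ✓
  B = 4.679 -> Y = 4.679 ✓
  B = 3.104 -> Y = 3.104 ✓
All samples match this transformation.

(b) |B|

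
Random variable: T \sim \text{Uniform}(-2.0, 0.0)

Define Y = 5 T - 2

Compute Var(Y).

For Y = aT + b: Var(Y) = a² * Var(T)
Var(T) = (0 + 2)^2/12 = 0.33333333
Var(Y) = 5² * 0.33333333 = 25 * 0.33333333 = 8.3333333

8.3333333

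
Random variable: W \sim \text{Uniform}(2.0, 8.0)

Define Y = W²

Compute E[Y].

Using E[X²] = Var(X) + (E[X])²:
E[W] = 5
Var(W) = (8 - 2)^2/12 = 3
E[W²] = 3 + 5² = 3 + 25 = 28

28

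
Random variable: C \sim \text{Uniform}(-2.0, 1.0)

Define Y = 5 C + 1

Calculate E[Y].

For Y = 5C + 1:
E[Y] = 5 * E[C] + 1
E[C] = (-2 + 1)/2 = -0.5
E[Y] = 5 * (-0.5) + 1 = -1.5

-1.5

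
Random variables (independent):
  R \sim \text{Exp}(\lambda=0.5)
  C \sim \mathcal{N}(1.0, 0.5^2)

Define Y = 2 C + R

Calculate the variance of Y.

For independent RVs: Var(aX + bY) = a²Var(X) + b²Var(Y)
Var(R) = 4
Var(C) = 0.25
Var(Y) = 1²*4 + 2²*0.25
= 1*4 + 4*0.25 = 5

5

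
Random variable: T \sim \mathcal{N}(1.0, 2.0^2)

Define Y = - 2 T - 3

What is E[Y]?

For Y = -2T - 3:
E[Y] = -2 * E[T] - 3
E[T] = 1.0 = 1
E[Y] = -2 * 1 - 3 = -5

-5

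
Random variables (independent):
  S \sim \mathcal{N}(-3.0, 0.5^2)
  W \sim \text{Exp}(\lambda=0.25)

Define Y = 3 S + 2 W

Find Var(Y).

For independent RVs: Var(aX + bY) = a²Var(X) + b²Var(Y)
Var(S) = 0.25
Var(W) = 16
Var(Y) = 3²*0.25 + 2²*16
= 9*0.25 + 4*16 = 66.25

66.25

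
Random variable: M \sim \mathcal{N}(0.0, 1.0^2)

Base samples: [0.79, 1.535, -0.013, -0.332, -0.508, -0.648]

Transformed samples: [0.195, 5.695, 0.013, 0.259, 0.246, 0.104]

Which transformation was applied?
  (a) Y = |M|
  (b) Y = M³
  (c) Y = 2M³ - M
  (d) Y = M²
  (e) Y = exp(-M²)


Checking option (c) Y = 2M³ - M:
  M = 0.79 -> Y = 0.195 ✓
  M = 1.535 -> Y = 5.695 ✓
  M = -0.013 -> Y = 0.013 ✓
All samples match this transformation.

(c) 2M³ - M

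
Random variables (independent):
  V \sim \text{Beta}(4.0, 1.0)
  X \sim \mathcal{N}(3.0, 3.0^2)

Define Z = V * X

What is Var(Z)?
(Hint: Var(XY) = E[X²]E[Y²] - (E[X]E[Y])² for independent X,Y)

Var(XY) = E[X²]E[Y²] - (E[X]E[Y])²
E[V] = 0.8, Var(V) = 0.026666667
E[X] = 3, Var(X) = 9
E[V²] = 0.026666667 + 0.8² = 0.66666667
E[X²] = 9 + 3² = 18
Var(Z) = 0.66666667*18 - (0.8*3)²
= 12 - 5.76 = 6.24

6.24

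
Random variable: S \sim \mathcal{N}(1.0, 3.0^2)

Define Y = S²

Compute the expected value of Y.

E[S²] = Var(S) + (E[S])² = 9 + 1 = 10

10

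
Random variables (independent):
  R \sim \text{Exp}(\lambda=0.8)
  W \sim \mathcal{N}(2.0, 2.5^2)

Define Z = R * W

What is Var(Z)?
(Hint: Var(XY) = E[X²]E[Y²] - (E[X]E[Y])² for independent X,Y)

Var(XY) = E[X²]E[Y²] - (E[X]E[Y])²
E[R] = 1.25, Var(R) = 1.5625
E[W] = 2, Var(W) = 6.25
E[R²] = 1.5625 + 1.25² = 3.125
E[W²] = 6.25 + 2² = 10.25
Var(Z) = 3.125*10.25 - (1.25*2)²
= 32.03125 - 6.25 = 25.78125

25.78125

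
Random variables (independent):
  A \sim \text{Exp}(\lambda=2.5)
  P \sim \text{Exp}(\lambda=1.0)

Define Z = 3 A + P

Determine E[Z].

E[Z] = 3*E[A] + 1*E[P]
E[A] = 0.4
E[P] = 1
E[Z] = 3*0.4 + 1*1 = 2.2

2.2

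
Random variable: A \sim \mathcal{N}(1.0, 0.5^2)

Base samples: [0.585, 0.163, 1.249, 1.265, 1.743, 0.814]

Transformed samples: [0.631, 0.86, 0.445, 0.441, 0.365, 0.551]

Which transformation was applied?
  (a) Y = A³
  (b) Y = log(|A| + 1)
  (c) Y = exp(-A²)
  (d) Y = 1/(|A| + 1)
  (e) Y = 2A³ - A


Checking option (d) Y = 1/(|A| + 1):
  A = 0.585 -> Y = 0.631 ✓
  A = 0.163 -> Y = 0.86 ✓
  A = 1.249 -> Y = 0.445 ✓
All samples match this transformation.

(d) 1/(|A| + 1)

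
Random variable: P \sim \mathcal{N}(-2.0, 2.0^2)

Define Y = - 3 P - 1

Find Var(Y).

For Y = aP + b: Var(Y) = a² * Var(P)
Var(P) = 2.0^2 = 4
Var(Y) = (-3)² * 4 = 9 * 4 = 36

36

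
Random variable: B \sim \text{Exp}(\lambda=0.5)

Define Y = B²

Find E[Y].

Using E[X²] = Var(X) + (E[X])²:
E[B] = 2
Var(B) = 1/0.5^2 = 4
E[B²] = 4 + 2² = 4 + 4 = 8

8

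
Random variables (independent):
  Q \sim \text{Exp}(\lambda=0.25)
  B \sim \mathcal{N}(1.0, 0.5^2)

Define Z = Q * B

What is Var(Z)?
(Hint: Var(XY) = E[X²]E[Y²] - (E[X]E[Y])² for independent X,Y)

Var(XY) = E[X²]E[Y²] - (E[X]E[Y])²
E[Q] = 4, Var(Q) = 16
E[B] = 1, Var(B) = 0.25
E[Q²] = 16 + 4² = 32
E[B²] = 0.25 + 1² = 1.25
Var(Z) = 32*1.25 - (4*1)²
= 40 - 16 = 24

24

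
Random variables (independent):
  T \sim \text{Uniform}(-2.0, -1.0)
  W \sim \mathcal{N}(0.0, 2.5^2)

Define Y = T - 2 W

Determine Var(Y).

For independent RVs: Var(aX + bY) = a²Var(X) + b²Var(Y)
Var(T) = 0.083333333
Var(W) = 6.25
Var(Y) = 1²*0.083333333 + (-2)²*6.25
= 1*0.083333333 + 4*6.25 = 25.083333

25.083333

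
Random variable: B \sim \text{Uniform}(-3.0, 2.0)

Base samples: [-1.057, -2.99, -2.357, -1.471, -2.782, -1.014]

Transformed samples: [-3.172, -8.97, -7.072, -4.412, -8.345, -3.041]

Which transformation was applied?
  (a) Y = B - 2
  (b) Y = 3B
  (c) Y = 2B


Checking option (b) Y = 3B:
  B = -1.057 -> Y = -3.172 ✓
  B = -2.99 -> Y = -8.97 ✓
  B = -2.357 -> Y = -7.072 ✓
All samples match this transformation.

(b) 3B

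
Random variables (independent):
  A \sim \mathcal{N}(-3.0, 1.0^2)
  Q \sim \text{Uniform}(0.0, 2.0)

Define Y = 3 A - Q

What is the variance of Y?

For independent RVs: Var(aX + bY) = a²Var(X) + b²Var(Y)
Var(A) = 1
Var(Q) = 0.33333333
Var(Y) = 3²*1 + (-1)²*0.33333333
= 9*1 + 1*0.33333333 = 9.3333333

9.3333333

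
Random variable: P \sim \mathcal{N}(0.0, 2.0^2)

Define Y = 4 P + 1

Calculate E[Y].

For Y = 4P + 1:
E[Y] = 4 * E[P] + 1
E[P] = 0.0 = 0
E[Y] = 4 * 0 + 1 = 1

1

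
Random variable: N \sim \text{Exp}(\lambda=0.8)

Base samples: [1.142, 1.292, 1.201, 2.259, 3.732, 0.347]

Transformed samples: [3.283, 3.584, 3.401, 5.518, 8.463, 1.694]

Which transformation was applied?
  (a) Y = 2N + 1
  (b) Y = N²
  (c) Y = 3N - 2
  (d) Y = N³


Checking option (a) Y = 2N + 1:
  N = 1.142 -> Y = 3.283 ✓
  N = 1.292 -> Y = 3.584 ✓
  N = 1.201 -> Y = 3.401 ✓
All samples match this transformation.

(a) 2N + 1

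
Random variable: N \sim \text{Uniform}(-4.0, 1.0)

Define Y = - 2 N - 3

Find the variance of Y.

For Y = aN + b: Var(Y) = a² * Var(N)
Var(N) = (1 + 4)^2/12 = 2.0833333
Var(Y) = (-2)² * 2.0833333 = 4 * 2.0833333 = 8.3333333

8.3333333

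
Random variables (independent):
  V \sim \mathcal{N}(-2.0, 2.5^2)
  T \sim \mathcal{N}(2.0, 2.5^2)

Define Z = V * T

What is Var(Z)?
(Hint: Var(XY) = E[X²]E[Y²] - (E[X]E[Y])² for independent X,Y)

Var(XY) = E[X²]E[Y²] - (E[X]E[Y])²
E[V] = -2, Var(V) = 6.25
E[T] = 2, Var(T) = 6.25
E[V²] = 6.25 + (-2)² = 10.25
E[T²] = 6.25 + 2² = 10.25
Var(Z) = 10.25*10.25 - (-2*2)²
= 105.0625 - 16 = 89.0625

89.0625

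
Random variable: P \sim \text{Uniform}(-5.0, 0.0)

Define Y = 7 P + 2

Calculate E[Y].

For Y = 7P + 2:
E[Y] = 7 * E[P] + 2
E[P] = (-5 + 0)/2 = -2.5
E[Y] = 7 * (-2.5) + 2 = -15.5

-15.5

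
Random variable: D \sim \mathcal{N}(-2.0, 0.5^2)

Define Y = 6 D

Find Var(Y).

For Y = aD + b: Var(Y) = a² * Var(D)
Var(D) = 0.5^2 = 0.25
Var(Y) = 6² * 0.25 = 36 * 0.25 = 9

9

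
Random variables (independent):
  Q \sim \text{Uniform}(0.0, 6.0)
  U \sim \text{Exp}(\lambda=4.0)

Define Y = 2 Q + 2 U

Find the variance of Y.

For independent RVs: Var(aX + bY) = a²Var(X) + b²Var(Y)
Var(Q) = 3
Var(U) = 0.0625
Var(Y) = 2²*3 + 2²*0.0625
= 4*3 + 4*0.0625 = 12.25

12.25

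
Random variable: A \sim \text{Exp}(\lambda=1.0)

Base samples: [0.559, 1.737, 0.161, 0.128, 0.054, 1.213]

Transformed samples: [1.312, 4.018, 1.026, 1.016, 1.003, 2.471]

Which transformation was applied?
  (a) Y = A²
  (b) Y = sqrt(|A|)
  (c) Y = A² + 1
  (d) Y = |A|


Checking option (c) Y = A² + 1:
  A = 0.559 -> Y = 1.312 ✓
  A = 1.737 -> Y = 4.018 ✓
  A = 0.161 -> Y = 1.026 ✓
All samples match this transformation.

(c) A² + 1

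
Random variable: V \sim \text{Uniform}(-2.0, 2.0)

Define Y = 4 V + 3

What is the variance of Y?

For Y = aV + b: Var(Y) = a² * Var(V)
Var(V) = (2 + 2)^2/12 = 1.3333333
Var(Y) = 4² * 1.3333333 = 16 * 1.3333333 = 21.333333

21.333333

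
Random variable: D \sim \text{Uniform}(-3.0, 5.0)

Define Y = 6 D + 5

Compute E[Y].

For Y = 6D + 5:
E[Y] = 6 * E[D] + 5
E[D] = (-3 + 5)/2 = 1
E[Y] = 6 * 1 + 5 = 11

11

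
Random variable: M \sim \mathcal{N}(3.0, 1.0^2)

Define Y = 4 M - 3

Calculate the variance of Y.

For Y = aM + b: Var(Y) = a² * Var(M)
Var(M) = 1.0^2 = 1
Var(Y) = 4² * 1 = 16 * 1 = 16

16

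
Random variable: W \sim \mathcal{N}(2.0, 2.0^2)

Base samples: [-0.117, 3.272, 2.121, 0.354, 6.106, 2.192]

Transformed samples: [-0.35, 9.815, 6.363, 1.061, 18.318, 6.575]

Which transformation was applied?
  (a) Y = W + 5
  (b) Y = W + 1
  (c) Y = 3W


Checking option (c) Y = 3W:
  W = -0.117 -> Y = -0.35 ✓
  W = 3.272 -> Y = 9.815 ✓
  W = 2.121 -> Y = 6.363 ✓
All samples match this transformation.

(c) 3W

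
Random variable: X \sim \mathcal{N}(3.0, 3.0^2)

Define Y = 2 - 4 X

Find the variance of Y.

For Y = aX + b: Var(Y) = a² * Var(X)
Var(X) = 3.0^2 = 9
Var(Y) = (-4)² * 9 = 16 * 9 = 144

144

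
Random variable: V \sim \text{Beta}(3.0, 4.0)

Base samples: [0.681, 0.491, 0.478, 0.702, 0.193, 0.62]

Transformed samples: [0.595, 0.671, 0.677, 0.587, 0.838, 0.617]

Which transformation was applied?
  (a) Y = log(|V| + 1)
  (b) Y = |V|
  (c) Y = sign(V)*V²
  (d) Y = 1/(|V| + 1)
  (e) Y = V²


Checking option (d) Y = 1/(|V| + 1):
  V = 0.681 -> Y = 0.595 ✓
  V = 0.491 -> Y = 0.671 ✓
  V = 0.478 -> Y = 0.677 ✓
All samples match this transformation.

(d) 1/(|V| + 1)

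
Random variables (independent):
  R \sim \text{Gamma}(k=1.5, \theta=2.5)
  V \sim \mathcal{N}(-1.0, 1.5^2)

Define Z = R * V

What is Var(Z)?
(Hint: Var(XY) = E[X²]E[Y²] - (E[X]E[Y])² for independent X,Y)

Var(XY) = E[X²]E[Y²] - (E[X]E[Y])²
E[R] = 3.75, Var(R) = 9.375
E[V] = -1, Var(V) = 2.25
E[R²] = 9.375 + 3.75² = 23.4375
E[V²] = 2.25 + (-1)² = 3.25
Var(Z) = 23.4375*3.25 - (3.75*(-1))²
= 76.171875 - 14.0625 = 62.109375

62.109375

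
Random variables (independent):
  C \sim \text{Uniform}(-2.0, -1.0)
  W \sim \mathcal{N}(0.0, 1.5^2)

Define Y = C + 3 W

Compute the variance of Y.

For independent RVs: Var(aX + bY) = a²Var(X) + b²Var(Y)
Var(C) = 0.083333333
Var(W) = 2.25
Var(Y) = 1²*0.083333333 + 3²*2.25
= 1*0.083333333 + 9*2.25 = 20.333333

20.333333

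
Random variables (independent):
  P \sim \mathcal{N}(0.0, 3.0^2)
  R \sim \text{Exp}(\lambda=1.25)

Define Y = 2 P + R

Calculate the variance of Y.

For independent RVs: Var(aX + bY) = a²Var(X) + b²Var(Y)
Var(P) = 9
Var(R) = 0.64
Var(Y) = 2²*9 + 1²*0.64
= 4*9 + 1*0.64 = 36.64

36.64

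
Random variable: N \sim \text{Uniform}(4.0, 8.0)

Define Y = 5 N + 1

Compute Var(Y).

For Y = aN + b: Var(Y) = a² * Var(N)
Var(N) = (8 - 4)^2/12 = 1.3333333
Var(Y) = 5² * 1.3333333 = 25 * 1.3333333 = 33.333333

33.333333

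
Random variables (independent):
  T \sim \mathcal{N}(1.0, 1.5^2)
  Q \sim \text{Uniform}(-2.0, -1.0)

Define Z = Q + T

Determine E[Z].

E[Z] = 1*E[T] + 1*E[Q]
E[T] = 1
E[Q] = -1.5
E[Z] = 1*1 + 1*(-1.5) = -0.5

-0.5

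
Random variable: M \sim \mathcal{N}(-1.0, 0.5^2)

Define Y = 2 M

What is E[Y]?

For Y = 2M:
E[Y] = 2 * E[M]
E[M] = -1.0 = -1
E[Y] = 2 * (-1) = -2

-2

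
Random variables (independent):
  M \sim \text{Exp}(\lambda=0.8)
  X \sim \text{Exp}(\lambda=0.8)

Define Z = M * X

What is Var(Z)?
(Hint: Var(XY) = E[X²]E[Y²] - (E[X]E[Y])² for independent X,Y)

Var(XY) = E[X²]E[Y²] - (E[X]E[Y])²
E[M] = 1.25, Var(M) = 1.5625
E[X] = 1.25, Var(X) = 1.5625
E[M²] = 1.5625 + 1.25² = 3.125
E[X²] = 1.5625 + 1.25² = 3.125
Var(Z) = 3.125*3.125 - (1.25*1.25)²
= 9.765625 - 2.4414062 = 7.3242188

7.3242188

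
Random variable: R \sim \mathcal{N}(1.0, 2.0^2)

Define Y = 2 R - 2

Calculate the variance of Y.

For Y = aR + b: Var(Y) = a² * Var(R)
Var(R) = 2.0^2 = 4
Var(Y) = 2² * 4 = 4 * 4 = 16

16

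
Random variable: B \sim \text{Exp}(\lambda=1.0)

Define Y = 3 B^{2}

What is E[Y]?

E[Y] = 3*E[B²]
E[B] = 1
E[B²] = Var(B) + (E[B])² = 1 + 1 = 2
E[Y] = 3*2 = 6

6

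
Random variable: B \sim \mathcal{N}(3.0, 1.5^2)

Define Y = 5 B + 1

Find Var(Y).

For Y = aB + b: Var(Y) = a² * Var(B)
Var(B) = 1.5^2 = 2.25
Var(Y) = 5² * 2.25 = 25 * 2.25 = 56.25

56.25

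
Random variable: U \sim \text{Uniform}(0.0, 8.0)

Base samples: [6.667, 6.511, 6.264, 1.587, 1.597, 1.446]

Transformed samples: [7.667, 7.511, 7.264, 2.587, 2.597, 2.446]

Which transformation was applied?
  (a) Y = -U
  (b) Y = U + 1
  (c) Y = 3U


Checking option (b) Y = U + 1:
  U = 6.667 -> Y = 7.667 ✓
  U = 6.511 -> Y = 7.511 ✓
  U = 6.264 -> Y = 7.264 ✓
All samples match this transformation.

(b) U + 1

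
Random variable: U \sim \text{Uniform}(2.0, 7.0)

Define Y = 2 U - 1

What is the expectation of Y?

For Y = 2U - 1:
E[Y] = 2 * E[U] - 1
E[U] = (2 + 7)/2 = 4.5
E[Y] = 2 * 4.5 - 1 = 8

8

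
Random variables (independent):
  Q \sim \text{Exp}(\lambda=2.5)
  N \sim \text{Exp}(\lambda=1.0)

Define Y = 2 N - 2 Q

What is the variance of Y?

For independent RVs: Var(aX + bY) = a²Var(X) + b²Var(Y)
Var(Q) = 0.16
Var(N) = 1
Var(Y) = (-2)²*0.16 + 2²*1
= 4*0.16 + 4*1 = 4.64

4.64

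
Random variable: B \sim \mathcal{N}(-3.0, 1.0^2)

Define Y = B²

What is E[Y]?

E[B²] = Var(B) + (E[B])² = 1 + 9 = 10

10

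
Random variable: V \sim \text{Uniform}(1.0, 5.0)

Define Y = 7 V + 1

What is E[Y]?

For Y = 7V + 1:
E[Y] = 7 * E[V] + 1
E[V] = (1 + 5)/2 = 3
E[Y] = 7 * 3 + 1 = 22

22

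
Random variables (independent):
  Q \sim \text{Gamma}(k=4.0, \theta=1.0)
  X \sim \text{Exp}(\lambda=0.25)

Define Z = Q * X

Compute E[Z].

For independent RVs: E[XY] = E[X]*E[Y]
E[Q] = 4
E[X] = 4
E[Z] = 4 * 4 = 16

16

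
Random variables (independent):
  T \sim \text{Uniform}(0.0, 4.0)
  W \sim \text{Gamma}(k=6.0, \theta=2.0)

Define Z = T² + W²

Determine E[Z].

E[Z] = E[T²] + E[W²]
E[T²] = Var(T) + E[T]² = 1.3333333 + 4 = 5.3333333
E[W²] = Var(W) + E[W]² = 24 + 144 = 168
E[Z] = 5.3333333 + 168 = 173.33333

173.33333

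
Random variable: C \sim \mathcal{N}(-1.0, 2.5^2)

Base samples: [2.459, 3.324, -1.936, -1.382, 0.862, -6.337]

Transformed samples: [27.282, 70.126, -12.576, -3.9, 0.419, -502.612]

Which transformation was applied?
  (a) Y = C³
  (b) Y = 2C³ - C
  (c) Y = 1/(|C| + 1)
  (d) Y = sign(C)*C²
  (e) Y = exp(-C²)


Checking option (b) Y = 2C³ - C:
  C = 2.459 -> Y = 27.282 ✓
  C = 3.324 -> Y = 70.126 ✓
  C = -1.936 -> Y = -12.576 ✓
All samples match this transformation.

(b) 2C³ - C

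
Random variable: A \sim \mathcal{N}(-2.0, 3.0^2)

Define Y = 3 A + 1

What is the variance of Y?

For Y = aA + b: Var(Y) = a² * Var(A)
Var(A) = 3.0^2 = 9
Var(Y) = 3² * 9 = 9 * 9 = 81

81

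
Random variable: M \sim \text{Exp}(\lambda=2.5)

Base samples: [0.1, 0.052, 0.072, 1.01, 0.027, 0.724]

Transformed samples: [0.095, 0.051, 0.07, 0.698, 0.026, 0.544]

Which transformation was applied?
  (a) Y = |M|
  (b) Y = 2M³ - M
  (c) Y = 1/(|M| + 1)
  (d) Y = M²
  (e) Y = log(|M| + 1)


Checking option (e) Y = log(|M| + 1):
  M = 0.1 -> Y = 0.095 ✓
  M = 0.052 -> Y = 0.051 ✓
  M = 0.072 -> Y = 0.07 ✓
All samples match this transformation.

(e) log(|M| + 1)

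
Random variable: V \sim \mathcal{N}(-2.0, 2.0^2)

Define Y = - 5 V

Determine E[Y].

For Y = -5V:
E[Y] = -5 * E[V]
E[V] = -2.0 = -2
E[Y] = -5 * (-2) = 10

10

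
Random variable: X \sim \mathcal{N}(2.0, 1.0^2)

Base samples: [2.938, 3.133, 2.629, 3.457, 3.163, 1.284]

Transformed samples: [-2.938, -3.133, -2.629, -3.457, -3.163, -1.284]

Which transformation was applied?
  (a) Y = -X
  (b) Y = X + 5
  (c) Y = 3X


Checking option (a) Y = -X:
  X = 2.938 -> Y = -2.938 ✓
  X = 3.133 -> Y = -3.133 ✓
  X = 2.629 -> Y = -2.629 ✓
All samples match this transformation.

(a) -X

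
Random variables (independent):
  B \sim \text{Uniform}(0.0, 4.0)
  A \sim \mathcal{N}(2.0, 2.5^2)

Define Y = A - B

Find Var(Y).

For independent RVs: Var(aX + bY) = a²Var(X) + b²Var(Y)
Var(B) = 1.3333333
Var(A) = 6.25
Var(Y) = (-1)²*1.3333333 + 1²*6.25
= 1*1.3333333 + 1*6.25 = 7.5833333

7.5833333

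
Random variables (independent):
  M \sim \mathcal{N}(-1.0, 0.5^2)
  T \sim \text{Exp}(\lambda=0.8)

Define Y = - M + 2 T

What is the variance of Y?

For independent RVs: Var(aX + bY) = a²Var(X) + b²Var(Y)
Var(M) = 0.25
Var(T) = 1.5625
Var(Y) = (-1)²*0.25 + 2²*1.5625
= 1*0.25 + 4*1.5625 = 6.5

6.5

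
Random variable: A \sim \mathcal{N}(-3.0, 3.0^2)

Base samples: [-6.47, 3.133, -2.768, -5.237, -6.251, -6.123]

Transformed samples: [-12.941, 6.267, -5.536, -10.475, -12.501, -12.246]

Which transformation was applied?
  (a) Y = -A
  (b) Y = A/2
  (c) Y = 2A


Checking option (c) Y = 2A:
  A = -6.47 -> Y = -12.941 ✓
  A = 3.133 -> Y = 6.267 ✓
  A = -2.768 -> Y = -5.536 ✓
All samples match this transformation.

(c) 2A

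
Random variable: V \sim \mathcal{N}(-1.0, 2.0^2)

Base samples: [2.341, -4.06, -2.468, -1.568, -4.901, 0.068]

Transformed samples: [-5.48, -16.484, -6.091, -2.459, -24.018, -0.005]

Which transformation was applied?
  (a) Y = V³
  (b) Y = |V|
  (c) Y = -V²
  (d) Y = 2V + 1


Checking option (c) Y = -V²:
  V = 2.341 -> Y = -5.48 ✓
  V = -4.06 -> Y = -16.484 ✓
  V = -2.468 -> Y = -6.091 ✓
All samples match this transformation.

(c) -V²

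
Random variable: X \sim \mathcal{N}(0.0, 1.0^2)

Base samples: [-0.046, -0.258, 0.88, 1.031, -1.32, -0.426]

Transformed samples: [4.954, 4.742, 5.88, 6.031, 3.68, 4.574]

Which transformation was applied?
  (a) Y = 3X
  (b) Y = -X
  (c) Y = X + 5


Checking option (c) Y = X + 5:
  X = -0.046 -> Y = 4.954 ✓
  X = -0.258 -> Y = 4.742 ✓
  X = 0.88 -> Y = 5.88 ✓
All samples match this transformation.

(c) X + 5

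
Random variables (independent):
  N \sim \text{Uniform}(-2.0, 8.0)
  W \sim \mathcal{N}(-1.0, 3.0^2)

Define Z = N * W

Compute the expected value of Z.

For independent RVs: E[XY] = E[X]*E[Y]
E[N] = 3
E[W] = -1
E[Z] = 3 * (-1) = -3

-3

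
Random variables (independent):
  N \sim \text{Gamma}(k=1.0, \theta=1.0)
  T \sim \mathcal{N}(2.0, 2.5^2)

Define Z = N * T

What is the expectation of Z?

For independent RVs: E[XY] = E[X]*E[Y]
E[N] = 1
E[T] = 2
E[Z] = 1 * 2 = 2

2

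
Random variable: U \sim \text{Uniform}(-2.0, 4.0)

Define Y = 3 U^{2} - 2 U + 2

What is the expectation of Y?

E[Y] = 3*E[U²] - 2*E[U] + 2
E[U] = 1
E[U²] = Var(U) + (E[U])² = 3 + 1 = 4
E[Y] = 3*4 - 2*1 + 2 = 12

12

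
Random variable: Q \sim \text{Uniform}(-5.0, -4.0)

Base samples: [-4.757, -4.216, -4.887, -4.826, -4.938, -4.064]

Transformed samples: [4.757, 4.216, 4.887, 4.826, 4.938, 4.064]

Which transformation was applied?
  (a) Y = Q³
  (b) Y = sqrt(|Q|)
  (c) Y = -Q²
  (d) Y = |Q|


Checking option (d) Y = |Q|:
  Q = -4.757 -> Y = 4.757 ✓
  Q = -4.216 -> Y = 4.216 ✓
  Q = -4.887 -> Y = 4.887 ✓
All samples match this transformation.

(d) |Q|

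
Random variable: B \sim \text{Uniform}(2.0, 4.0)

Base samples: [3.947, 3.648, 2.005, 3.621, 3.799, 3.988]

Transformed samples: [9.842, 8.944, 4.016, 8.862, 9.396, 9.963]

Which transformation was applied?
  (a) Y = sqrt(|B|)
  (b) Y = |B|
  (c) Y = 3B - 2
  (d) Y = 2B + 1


Checking option (c) Y = 3B - 2:
  B = 3.947 -> Y = 9.842 ✓
  B = 3.648 -> Y = 8.944 ✓
  B = 2.005 -> Y = 4.016 ✓
All samples match this transformation.

(c) 3B - 2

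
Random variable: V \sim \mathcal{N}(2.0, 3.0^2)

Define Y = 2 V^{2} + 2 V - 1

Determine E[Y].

E[Y] = 2*E[V²] + 2*E[V] - 1
E[V] = 2
E[V²] = Var(V) + (E[V])² = 9 + 4 = 13
E[Y] = 2*13 + 2*2 - 1 = 29

29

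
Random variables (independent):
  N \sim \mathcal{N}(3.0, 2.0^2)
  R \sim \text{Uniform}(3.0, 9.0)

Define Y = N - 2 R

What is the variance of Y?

For independent RVs: Var(aX + bY) = a²Var(X) + b²Var(Y)
Var(N) = 4
Var(R) = 3
Var(Y) = 1²*4 + (-2)²*3
= 1*4 + 4*3 = 16

16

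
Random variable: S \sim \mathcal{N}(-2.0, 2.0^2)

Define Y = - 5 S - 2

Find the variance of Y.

For Y = aS + b: Var(Y) = a² * Var(S)
Var(S) = 2.0^2 = 4
Var(Y) = (-5)² * 4 = 25 * 4 = 100

100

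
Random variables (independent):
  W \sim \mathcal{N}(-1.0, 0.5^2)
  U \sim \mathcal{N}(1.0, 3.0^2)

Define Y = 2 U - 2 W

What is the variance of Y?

For independent RVs: Var(aX + bY) = a²Var(X) + b²Var(Y)
Var(W) = 0.25
Var(U) = 9
Var(Y) = (-2)²*0.25 + 2²*9
= 4*0.25 + 4*9 = 37

37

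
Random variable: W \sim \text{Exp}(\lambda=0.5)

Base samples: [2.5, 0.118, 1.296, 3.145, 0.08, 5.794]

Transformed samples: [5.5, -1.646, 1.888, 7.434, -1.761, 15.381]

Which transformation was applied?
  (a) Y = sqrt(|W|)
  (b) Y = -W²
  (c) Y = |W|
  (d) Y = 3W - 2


Checking option (d) Y = 3W - 2:
  W = 2.5 -> Y = 5.5 ✓
  W = 0.118 -> Y = -1.646 ✓
  W = 1.296 -> Y = 1.888 ✓
All samples match this transformation.

(d) 3W - 2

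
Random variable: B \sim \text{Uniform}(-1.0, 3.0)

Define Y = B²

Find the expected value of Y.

E[B²] = Var(B) + (E[B])² = 1.3333333 + 1 = 2.3333333

2.3333333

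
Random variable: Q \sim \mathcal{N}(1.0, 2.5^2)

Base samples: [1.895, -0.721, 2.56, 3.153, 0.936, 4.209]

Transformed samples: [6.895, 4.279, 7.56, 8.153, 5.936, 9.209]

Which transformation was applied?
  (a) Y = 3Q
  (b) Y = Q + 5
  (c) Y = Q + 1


Checking option (b) Y = Q + 5:
  Q = 1.895 -> Y = 6.895 ✓
  Q = -0.721 -> Y = 4.279 ✓
  Q = 2.56 -> Y = 7.56 ✓
All samples match this transformation.

(b) Q + 5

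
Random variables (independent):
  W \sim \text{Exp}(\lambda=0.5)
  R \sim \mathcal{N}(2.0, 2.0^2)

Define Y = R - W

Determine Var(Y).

For independent RVs: Var(aX + bY) = a²Var(X) + b²Var(Y)
Var(W) = 4
Var(R) = 4
Var(Y) = (-1)²*4 + 1²*4
= 1*4 + 1*4 = 8

8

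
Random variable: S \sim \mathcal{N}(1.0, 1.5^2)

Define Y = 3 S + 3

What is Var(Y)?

For Y = aS + b: Var(Y) = a² * Var(S)
Var(S) = 1.5^2 = 2.25
Var(Y) = 3² * 2.25 = 9 * 2.25 = 20.25

20.25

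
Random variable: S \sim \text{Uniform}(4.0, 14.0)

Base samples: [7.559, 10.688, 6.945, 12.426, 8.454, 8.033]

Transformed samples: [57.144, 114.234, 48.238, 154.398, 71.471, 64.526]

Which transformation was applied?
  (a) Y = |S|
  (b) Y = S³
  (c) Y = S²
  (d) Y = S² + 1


Checking option (c) Y = S²:
  S = 7.559 -> Y = 57.144 ✓
  S = 10.688 -> Y = 114.234 ✓
  S = 6.945 -> Y = 48.238 ✓
All samples match this transformation.

(c) S²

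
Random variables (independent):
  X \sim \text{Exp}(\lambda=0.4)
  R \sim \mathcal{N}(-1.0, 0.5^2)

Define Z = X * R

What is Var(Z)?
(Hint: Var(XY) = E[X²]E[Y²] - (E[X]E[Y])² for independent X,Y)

Var(XY) = E[X²]E[Y²] - (E[X]E[Y])²
E[X] = 2.5, Var(X) = 6.25
E[R] = -1, Var(R) = 0.25
E[X²] = 6.25 + 2.5² = 12.5
E[R²] = 0.25 + (-1)² = 1.25
Var(Z) = 12.5*1.25 - (2.5*(-1))²
= 15.625 - 6.25 = 9.375

9.375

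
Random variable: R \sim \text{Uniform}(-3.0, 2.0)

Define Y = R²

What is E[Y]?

E[R²] = Var(R) + (E[R])² = 2.0833333 + 0.25 = 2.3333333

2.3333333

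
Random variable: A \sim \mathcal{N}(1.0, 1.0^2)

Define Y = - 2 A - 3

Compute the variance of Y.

For Y = aA + b: Var(Y) = a² * Var(A)
Var(A) = 1.0^2 = 1
Var(Y) = (-2)² * 1 = 4 * 1 = 4

4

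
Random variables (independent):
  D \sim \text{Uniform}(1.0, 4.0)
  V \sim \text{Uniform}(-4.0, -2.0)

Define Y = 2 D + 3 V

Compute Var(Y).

For independent RVs: Var(aX + bY) = a²Var(X) + b²Var(Y)
Var(D) = 0.75
Var(V) = 0.33333333
Var(Y) = 2²*0.75 + 3²*0.33333333
= 4*0.75 + 9*0.33333333 = 6

6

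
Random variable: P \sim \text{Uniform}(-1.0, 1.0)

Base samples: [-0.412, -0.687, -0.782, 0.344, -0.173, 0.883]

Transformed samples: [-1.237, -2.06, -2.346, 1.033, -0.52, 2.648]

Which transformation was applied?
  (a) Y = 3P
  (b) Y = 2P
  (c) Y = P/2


Checking option (a) Y = 3P:
  P = -0.412 -> Y = -1.237 ✓
  P = -0.687 -> Y = -2.06 ✓
  P = -0.782 -> Y = -2.346 ✓
All samples match this transformation.

(a) 3P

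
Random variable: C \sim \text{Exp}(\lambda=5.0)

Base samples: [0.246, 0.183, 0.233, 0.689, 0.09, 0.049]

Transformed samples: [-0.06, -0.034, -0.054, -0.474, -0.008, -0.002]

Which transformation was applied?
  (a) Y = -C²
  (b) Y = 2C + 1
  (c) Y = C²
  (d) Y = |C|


Checking option (a) Y = -C²:
  C = 0.246 -> Y = -0.06 ✓
  C = 0.183 -> Y = -0.034 ✓
  C = 0.233 -> Y = -0.054 ✓
All samples match this transformation.

(a) -C²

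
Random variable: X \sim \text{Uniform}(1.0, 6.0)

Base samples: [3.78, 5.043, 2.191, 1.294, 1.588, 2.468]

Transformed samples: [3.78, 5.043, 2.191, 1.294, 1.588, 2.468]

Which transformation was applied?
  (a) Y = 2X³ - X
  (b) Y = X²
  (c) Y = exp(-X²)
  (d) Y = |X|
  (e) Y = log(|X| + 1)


Checking option (d) Y = |X|:
  X = 3.78 -> Y = 3.78 ✓
  X = 5.043 -> Y = 5.043 ✓
  X = 2.191 -> Y = 2.191 ✓
All samples match this transformation.

(d) |X|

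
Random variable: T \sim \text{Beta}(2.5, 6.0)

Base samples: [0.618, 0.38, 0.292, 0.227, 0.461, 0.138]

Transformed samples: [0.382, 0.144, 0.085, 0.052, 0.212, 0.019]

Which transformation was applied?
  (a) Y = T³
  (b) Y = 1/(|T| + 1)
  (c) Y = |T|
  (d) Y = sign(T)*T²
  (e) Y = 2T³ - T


Checking option (d) Y = sign(T)*T²:
  T = 0.618 -> Y = 0.382 ✓
  T = 0.38 -> Y = 0.144 ✓
  T = 0.292 -> Y = 0.085 ✓
All samples match this transformation.

(d) sign(T)*T²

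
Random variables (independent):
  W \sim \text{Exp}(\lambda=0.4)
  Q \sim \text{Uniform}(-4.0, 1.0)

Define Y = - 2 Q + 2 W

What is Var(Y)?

For independent RVs: Var(aX + bY) = a²Var(X) + b²Var(Y)
Var(W) = 6.25
Var(Q) = 2.0833333
Var(Y) = 2²*6.25 + (-2)²*2.0833333
= 4*6.25 + 4*2.0833333 = 33.333333

33.333333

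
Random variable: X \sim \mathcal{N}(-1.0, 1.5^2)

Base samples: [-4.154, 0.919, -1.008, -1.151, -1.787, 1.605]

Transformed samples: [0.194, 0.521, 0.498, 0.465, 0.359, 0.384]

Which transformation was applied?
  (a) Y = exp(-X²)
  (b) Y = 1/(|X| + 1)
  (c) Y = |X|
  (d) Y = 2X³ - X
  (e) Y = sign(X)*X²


Checking option (b) Y = 1/(|X| + 1):
  X = -4.154 -> Y = 0.194 ✓
  X = 0.919 -> Y = 0.521 ✓
  X = -1.008 -> Y = 0.498 ✓
All samples match this transformation.

(b) 1/(|X| + 1)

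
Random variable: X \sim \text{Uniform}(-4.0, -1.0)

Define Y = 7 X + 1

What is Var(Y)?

For Y = aX + b: Var(Y) = a² * Var(X)
Var(X) = (-1 + 4)^2/12 = 0.75
Var(Y) = 7² * 0.75 = 49 * 0.75 = 36.75

36.75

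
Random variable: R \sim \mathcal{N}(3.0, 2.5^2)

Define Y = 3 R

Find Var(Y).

For Y = aR + b: Var(Y) = a² * Var(R)
Var(R) = 2.5^2 = 6.25
Var(Y) = 3² * 6.25 = 9 * 6.25 = 56.25

56.25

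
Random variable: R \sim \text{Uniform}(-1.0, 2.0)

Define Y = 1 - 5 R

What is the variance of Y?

For Y = aR + b: Var(Y) = a² * Var(R)
Var(R) = (2 + 1)^2/12 = 0.75
Var(Y) = (-5)² * 0.75 = 25 * 0.75 = 18.75

18.75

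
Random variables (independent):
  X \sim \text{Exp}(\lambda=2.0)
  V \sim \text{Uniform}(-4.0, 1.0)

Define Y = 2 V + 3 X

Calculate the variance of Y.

For independent RVs: Var(aX + bY) = a²Var(X) + b²Var(Y)
Var(X) = 0.25
Var(V) = 2.0833333
Var(Y) = 3²*0.25 + 2²*2.0833333
= 9*0.25 + 4*2.0833333 = 10.583333

10.583333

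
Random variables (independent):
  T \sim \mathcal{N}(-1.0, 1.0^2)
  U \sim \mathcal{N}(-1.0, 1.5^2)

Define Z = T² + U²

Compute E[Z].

E[Z] = E[T²] + E[U²]
E[T²] = Var(T) + E[T]² = 1 + 1 = 2
E[U²] = Var(U) + E[U]² = 2.25 + 1 = 3.25
E[Z] = 2 + 3.25 = 5.25

5.25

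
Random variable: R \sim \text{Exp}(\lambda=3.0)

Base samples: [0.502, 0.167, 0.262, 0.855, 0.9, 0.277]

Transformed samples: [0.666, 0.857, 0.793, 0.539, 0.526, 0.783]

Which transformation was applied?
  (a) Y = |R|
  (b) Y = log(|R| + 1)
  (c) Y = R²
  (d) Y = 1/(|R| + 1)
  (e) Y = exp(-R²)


Checking option (d) Y = 1/(|R| + 1):
  R = 0.502 -> Y = 0.666 ✓
  R = 0.167 -> Y = 0.857 ✓
  R = 0.262 -> Y = 0.793 ✓
All samples match this transformation.

(d) 1/(|R| + 1)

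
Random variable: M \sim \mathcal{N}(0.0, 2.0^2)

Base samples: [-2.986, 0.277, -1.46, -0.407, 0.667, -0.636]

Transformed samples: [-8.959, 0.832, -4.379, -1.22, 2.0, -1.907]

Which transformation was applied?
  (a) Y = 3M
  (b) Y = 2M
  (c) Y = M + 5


Checking option (a) Y = 3M:
  M = -2.986 -> Y = -8.959 ✓
  M = 0.277 -> Y = 0.832 ✓
  M = -1.46 -> Y = -4.379 ✓
All samples match this transformation.

(a) 3M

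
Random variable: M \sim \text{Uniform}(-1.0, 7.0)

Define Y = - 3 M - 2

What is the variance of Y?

For Y = aM + b: Var(Y) = a² * Var(M)
Var(M) = (7 + 1)^2/12 = 5.3333333
Var(Y) = (-3)² * 5.3333333 = 9 * 5.3333333 = 48

48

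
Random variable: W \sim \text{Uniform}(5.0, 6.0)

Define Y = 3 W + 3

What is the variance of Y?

For Y = aW + b: Var(Y) = a² * Var(W)
Var(W) = (6 - 5)^2/12 = 0.083333333
Var(Y) = 3² * 0.083333333 = 9 * 0.083333333 = 0.75

0.75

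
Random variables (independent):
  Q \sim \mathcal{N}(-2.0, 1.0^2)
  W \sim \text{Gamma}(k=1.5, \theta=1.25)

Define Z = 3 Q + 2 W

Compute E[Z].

E[Z] = 3*E[Q] + 2*E[W]
E[Q] = -2
E[W] = 1.875
E[Z] = 3*(-2) + 2*1.875 = -2.25

-2.25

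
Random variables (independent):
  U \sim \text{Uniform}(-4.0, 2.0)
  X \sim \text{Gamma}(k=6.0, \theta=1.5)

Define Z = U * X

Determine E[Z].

For independent RVs: E[XY] = E[X]*E[Y]
E[U] = -1
E[X] = 9
E[Z] = -1 * 9 = -9

-9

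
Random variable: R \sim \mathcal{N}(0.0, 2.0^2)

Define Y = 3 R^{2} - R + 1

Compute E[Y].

E[Y] = 3*E[R²] - 1*E[R] + 1
E[R] = 0
E[R²] = Var(R) + (E[R])² = 4 + 0 = 4
E[Y] = 3*4 - 1*0 + 1 = 13

13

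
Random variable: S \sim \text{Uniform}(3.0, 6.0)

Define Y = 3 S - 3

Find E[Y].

For Y = 3S - 3:
E[Y] = 3 * E[S] - 3
E[S] = (3 + 6)/2 = 4.5
E[Y] = 3 * 4.5 - 3 = 10.5

10.5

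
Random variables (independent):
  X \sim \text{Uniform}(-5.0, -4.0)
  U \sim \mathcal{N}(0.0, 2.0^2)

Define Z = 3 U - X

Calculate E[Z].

E[Z] = -1*E[X] + 3*E[U]
E[X] = -4.5
E[U] = 0
E[Z] = -1*(-4.5) + 3*0 = 4.5

4.5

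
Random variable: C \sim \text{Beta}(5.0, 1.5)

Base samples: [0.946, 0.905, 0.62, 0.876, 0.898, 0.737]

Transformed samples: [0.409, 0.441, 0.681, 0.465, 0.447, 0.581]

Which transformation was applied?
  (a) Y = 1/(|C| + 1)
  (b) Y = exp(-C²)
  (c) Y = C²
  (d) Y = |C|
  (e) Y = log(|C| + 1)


Checking option (b) Y = exp(-C²):
  C = 0.946 -> Y = 0.409 ✓
  C = 0.905 -> Y = 0.441 ✓
  C = 0.62 -> Y = 0.681 ✓
All samples match this transformation.

(b) exp(-C²)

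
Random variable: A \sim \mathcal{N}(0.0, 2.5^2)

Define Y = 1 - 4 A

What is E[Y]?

For Y = -4A + 1:
E[Y] = -4 * E[A] + 1
E[A] = 0.0 = 0
E[Y] = -4 * 0 + 1 = 1

1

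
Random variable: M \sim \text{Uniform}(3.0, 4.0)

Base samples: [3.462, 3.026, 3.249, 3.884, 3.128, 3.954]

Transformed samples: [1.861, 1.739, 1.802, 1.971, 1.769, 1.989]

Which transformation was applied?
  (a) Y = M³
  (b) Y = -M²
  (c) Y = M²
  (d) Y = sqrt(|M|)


Checking option (d) Y = sqrt(|M|):
  M = 3.462 -> Y = 1.861 ✓
  M = 3.026 -> Y = 1.739 ✓
  M = 3.249 -> Y = 1.802 ✓
All samples match this transformation.

(d) sqrt(|M|)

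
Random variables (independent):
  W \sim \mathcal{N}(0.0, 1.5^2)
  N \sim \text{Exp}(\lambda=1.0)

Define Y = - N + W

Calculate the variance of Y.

For independent RVs: Var(aX + bY) = a²Var(X) + b²Var(Y)
Var(W) = 2.25
Var(N) = 1
Var(Y) = 1²*2.25 + (-1)²*1
= 1*2.25 + 1*1 = 3.25

3.25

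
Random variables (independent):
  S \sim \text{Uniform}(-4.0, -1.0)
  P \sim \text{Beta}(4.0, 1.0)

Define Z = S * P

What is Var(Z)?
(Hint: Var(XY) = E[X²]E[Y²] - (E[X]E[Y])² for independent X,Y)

Var(XY) = E[X²]E[Y²] - (E[X]E[Y])²
E[S] = -2.5, Var(S) = 0.75
E[P] = 0.8, Var(P) = 0.026666667
E[S²] = 0.75 + (-2.5)² = 7
E[P²] = 0.026666667 + 0.8² = 0.66666667
Var(Z) = 7*0.66666667 - (-2.5*0.8)²
= 4.6666667 - 4 = 0.66666667

0.66666667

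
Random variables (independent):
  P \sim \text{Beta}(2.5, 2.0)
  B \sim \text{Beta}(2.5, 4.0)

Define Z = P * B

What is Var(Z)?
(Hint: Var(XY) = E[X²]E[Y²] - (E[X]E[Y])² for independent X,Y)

Var(XY) = E[X²]E[Y²] - (E[X]E[Y])²
E[P] = 0.55555556, Var(P) = 0.044893378
E[B] = 0.38461538, Var(B) = 0.031558185
E[P²] = 0.044893378 + 0.55555556² = 0.35353535
E[B²] = 0.031558185 + 0.38461538² = 0.17948718
Var(Z) = 0.35353535*0.17948718 - (0.55555556*0.38461538)²
= 0.063455063 - 0.045657097 = 0.017797967

0.017797967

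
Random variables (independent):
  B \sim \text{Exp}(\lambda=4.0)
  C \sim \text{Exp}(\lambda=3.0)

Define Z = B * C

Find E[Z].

For independent RVs: E[XY] = E[X]*E[Y]
E[B] = 0.25
E[C] = 0.33333333
E[Z] = 0.25 * 0.33333333 = 0.083333333

0.083333333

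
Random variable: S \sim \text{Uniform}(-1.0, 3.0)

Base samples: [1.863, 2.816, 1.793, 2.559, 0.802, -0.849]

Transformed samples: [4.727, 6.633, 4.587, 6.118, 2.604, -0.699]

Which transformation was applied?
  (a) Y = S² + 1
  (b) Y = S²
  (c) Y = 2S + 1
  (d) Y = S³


Checking option (c) Y = 2S + 1:
  S = 1.863 -> Y = 4.727 ✓
  S = 2.816 -> Y = 6.633 ✓
  S = 1.793 -> Y = 4.587 ✓
All samples match this transformation.

(c) 2S + 1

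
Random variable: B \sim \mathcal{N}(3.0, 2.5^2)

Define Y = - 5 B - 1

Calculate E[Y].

For Y = -5B - 1:
E[Y] = -5 * E[B] - 1
E[B] = 3.0 = 3
E[Y] = -5 * 3 - 1 = -16

-16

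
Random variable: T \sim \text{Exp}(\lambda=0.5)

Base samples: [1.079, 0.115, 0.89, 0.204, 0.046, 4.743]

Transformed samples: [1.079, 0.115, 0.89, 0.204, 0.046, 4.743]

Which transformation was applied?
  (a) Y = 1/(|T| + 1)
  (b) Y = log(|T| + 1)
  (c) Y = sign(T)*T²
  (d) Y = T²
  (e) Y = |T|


Checking option (e) Y = |T|:
  T = 1.079 -> Y = 1.079 ✓
  T = 0.115 -> Y = 0.115 ✓
  T = 0.89 -> Y = 0.89 ✓
All samples match this transformation.

(e) |T|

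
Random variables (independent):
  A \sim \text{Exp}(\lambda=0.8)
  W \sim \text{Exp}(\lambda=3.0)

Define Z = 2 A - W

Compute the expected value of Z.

E[Z] = 2*E[A] - 1*E[W]
E[A] = 1.25
E[W] = 0.33333333
E[Z] = 2*1.25 - 1*0.33333333 = 2.1666667

2.1666667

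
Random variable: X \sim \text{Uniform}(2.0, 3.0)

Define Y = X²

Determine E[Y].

E[X²] = Var(X) + (E[X])² = 0.083333333 + 6.25 = 6.3333333

6.3333333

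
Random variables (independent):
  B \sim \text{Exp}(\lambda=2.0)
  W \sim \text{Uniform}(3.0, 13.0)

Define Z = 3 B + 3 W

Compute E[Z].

E[Z] = 3*E[B] + 3*E[W]
E[B] = 0.5
E[W] = 8
E[Z] = 3*0.5 + 3*8 = 25.5

25.5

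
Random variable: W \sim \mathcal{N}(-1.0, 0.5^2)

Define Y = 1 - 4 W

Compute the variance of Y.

For Y = aW + b: Var(Y) = a² * Var(W)
Var(W) = 0.5^2 = 0.25
Var(Y) = (-4)² * 0.25 = 16 * 0.25 = 4

4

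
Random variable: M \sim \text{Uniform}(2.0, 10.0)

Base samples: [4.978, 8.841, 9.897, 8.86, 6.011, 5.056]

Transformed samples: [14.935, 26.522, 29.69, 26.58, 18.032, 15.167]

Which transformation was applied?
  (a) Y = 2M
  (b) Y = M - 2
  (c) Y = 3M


Checking option (c) Y = 3M:
  M = 4.978 -> Y = 14.935 ✓
  M = 8.841 -> Y = 26.522 ✓
  M = 9.897 -> Y = 29.69 ✓
All samples match this transformation.

(c) 3M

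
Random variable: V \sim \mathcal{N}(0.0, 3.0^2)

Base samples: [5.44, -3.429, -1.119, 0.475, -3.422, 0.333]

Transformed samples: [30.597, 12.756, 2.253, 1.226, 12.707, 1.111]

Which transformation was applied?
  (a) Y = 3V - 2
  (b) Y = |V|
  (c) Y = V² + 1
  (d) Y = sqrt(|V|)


Checking option (c) Y = V² + 1:
  V = 5.44 -> Y = 30.597 ✓
  V = -3.429 -> Y = 12.756 ✓
  V = -1.119 -> Y = 2.253 ✓
All samples match this transformation.

(c) V² + 1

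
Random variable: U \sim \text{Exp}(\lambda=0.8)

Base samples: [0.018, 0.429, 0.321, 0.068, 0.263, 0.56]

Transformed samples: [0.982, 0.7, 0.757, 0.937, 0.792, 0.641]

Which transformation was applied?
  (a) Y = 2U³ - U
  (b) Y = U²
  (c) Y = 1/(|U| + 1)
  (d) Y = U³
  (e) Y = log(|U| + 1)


Checking option (c) Y = 1/(|U| + 1):
  U = 0.018 -> Y = 0.982 ✓
  U = 0.429 -> Y = 0.7 ✓
  U = 0.321 -> Y = 0.757 ✓
All samples match this transformation.

(c) 1/(|U| + 1)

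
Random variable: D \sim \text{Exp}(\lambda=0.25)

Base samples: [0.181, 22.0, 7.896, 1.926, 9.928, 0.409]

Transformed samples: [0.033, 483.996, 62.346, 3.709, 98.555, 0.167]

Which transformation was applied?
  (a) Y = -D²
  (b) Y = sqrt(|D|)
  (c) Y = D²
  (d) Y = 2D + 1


Checking option (c) Y = D²:
  D = 0.181 -> Y = 0.033 ✓
  D = 22.0 -> Y = 483.996 ✓
  D = 7.896 -> Y = 62.346 ✓
All samples match this transformation.

(c) D²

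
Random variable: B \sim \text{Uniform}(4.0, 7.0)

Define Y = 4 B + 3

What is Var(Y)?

For Y = aB + b: Var(Y) = a² * Var(B)
Var(B) = (7 - 4)^2/12 = 0.75
Var(Y) = 4² * 0.75 = 16 * 0.75 = 12

12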